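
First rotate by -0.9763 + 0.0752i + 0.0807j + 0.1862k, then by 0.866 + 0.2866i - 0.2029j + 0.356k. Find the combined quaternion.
-0.9169 - 0.2812i + 0.2414j - 0.1479k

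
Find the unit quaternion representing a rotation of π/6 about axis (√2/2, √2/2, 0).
0.9659 + 0.183i + 0.183j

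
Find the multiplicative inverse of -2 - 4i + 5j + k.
-0.0435 + 0.087i - 0.1087j - 0.0217k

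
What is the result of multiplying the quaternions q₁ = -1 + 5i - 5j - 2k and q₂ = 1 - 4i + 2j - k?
27 + 18i + 6j - 11k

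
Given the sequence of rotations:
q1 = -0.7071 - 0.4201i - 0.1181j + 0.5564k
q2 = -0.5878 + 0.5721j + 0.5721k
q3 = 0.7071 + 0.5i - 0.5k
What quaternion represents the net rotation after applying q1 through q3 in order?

q2 · q1 = 0.1649 + 0.6328i - 0.5755j - 0.4912k
q3 · q2 · q1 = -0.4454 + 0.2422i - 0.4777j - 0.7175k
-0.4454 + 0.2422i - 0.4777j - 0.7175k


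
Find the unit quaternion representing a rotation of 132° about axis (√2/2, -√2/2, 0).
0.4067 + 0.646i - 0.646j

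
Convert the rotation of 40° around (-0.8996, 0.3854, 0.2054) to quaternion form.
0.9397 - 0.3077i + 0.1318j + 0.0703k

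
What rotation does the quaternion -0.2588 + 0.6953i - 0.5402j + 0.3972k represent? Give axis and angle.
axis = (0.7198, -0.5593, 0.4112), θ = 7π/6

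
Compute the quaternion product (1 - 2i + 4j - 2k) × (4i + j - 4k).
-4 - 10i - 15j - 22k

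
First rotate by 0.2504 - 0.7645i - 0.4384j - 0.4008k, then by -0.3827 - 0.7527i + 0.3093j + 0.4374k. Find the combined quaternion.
-0.3604 + 0.1719i - 0.3909j + 0.8294k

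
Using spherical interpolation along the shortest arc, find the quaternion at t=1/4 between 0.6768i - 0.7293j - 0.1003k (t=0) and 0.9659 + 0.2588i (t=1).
0.3352 + 0.6847i - 0.6411j - 0.0882k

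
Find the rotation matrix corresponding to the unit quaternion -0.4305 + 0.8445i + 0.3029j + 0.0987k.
[[0.797, 0.5966, -0.0941], [0.4266, -0.4458, 0.7869], [0.4275, -0.6673, -0.6099]]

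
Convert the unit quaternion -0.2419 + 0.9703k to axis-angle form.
axis = (0, 0, 1), θ = 208°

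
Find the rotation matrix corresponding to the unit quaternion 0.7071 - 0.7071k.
[[0, 1, 0], [-1, 0, 0], [0, 0, 1]]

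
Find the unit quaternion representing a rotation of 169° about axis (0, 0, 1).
0.0958 + 0.9954k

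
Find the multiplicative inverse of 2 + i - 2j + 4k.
0.08 - 0.04i + 0.08j - 0.16k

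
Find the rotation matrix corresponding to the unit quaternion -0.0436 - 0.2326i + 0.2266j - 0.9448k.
[[-0.888, -0.1878, 0.4198], [-0.023, -0.8935, -0.4485], [0.4593, -0.4079, 0.7891]]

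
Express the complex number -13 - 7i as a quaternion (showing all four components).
-13 - 7i + 0j + 0k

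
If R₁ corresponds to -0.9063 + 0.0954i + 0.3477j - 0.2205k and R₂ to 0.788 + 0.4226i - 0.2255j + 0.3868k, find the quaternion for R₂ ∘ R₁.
-0.5908 - 0.3926i + 0.6084j - 0.3559k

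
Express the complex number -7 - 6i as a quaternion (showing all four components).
-7 - 6i + 0j + 0k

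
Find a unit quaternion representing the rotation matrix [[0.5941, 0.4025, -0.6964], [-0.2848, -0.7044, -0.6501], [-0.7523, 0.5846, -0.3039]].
0.3827 + 0.8066i + 0.0365j - 0.449k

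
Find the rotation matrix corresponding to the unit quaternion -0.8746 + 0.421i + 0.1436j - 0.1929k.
[[0.8843, -0.2165, -0.4136], [0.4583, 0.5711, 0.681], [0.0888, -0.7918, 0.6043]]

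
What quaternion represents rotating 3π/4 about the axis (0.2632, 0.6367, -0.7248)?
0.3827 + 0.2432i + 0.5882j - 0.6696k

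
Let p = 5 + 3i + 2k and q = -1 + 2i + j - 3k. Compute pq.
-5 + 5i + 18j - 14k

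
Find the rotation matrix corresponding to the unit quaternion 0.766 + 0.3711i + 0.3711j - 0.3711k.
[[0.4491, 0.844, 0.2931], [-0.2931, 0.4491, -0.844], [-0.844, 0.2931, 0.4491]]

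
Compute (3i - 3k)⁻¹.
-0.1667i + 0.1667k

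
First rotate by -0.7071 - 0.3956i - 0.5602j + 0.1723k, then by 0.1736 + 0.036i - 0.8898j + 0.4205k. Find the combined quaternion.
-0.6794 - 0.0119i + 0.3594j - 0.6396k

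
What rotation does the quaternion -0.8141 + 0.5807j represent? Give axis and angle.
axis = (0, 1, 0), θ = 289°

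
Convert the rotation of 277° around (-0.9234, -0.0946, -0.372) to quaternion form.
-0.749 - 0.6119i - 0.0627j - 0.2465k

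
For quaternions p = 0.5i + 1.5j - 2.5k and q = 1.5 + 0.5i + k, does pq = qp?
No: pq = 2.25 + 2.25i + 0.5j - 4.5k ≠ 2.25 - 0.75i + 4j - 3k = qp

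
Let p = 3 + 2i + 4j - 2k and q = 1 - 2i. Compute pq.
7 - 4i + 8j + 6k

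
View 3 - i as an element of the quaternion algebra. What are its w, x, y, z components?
3 - i + 0j + 0k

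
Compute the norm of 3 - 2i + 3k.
√22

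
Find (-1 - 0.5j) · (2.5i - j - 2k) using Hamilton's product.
-0.5 - 1.5i + j + 3.25k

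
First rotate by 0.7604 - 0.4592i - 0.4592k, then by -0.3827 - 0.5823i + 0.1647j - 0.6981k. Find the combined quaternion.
-0.879 - 0.3427i + 0.1784j - 0.2795k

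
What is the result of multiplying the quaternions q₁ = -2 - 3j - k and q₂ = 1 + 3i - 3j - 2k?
-13 - 3i + 12k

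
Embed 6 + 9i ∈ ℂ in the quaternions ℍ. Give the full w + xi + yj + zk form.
6 + 9i + 0j + 0k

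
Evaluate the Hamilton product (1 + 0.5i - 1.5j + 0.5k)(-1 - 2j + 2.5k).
-5.25 - 3.25i - 1.75j + k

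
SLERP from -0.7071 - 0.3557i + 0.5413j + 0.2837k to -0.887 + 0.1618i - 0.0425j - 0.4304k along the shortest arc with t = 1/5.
-0.8346 - 0.269i + 0.4599j + 0.1398k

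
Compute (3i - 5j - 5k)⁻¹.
-0.0508i + 0.0847j + 0.0847k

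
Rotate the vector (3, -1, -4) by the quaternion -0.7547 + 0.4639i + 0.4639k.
(-0.713, -5.041, -0.287)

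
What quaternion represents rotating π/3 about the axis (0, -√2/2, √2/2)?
0.866 - 0.3536j + 0.3536k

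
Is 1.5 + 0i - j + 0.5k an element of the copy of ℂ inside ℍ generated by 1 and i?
No. The quaternion 1.5 - j + 0.5k has j-coefficient y = -1 and k-coefficient z = 0.5, not both zero, so it does not lie in the complex subalgebra spanned by 1 and i.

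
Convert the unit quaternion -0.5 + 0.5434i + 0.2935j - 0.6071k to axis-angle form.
axis = (0.6275, 0.3389, -0.701), θ = 4π/3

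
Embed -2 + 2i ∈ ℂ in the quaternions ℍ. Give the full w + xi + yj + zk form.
-2 + 2i + 0j + 0k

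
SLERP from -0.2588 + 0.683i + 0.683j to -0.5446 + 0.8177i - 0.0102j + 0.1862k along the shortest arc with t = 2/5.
-0.4059 + 0.7992i + 0.4357j + 0.0818k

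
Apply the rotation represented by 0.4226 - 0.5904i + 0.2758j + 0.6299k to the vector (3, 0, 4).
(-1.88, 4.006, -2.328)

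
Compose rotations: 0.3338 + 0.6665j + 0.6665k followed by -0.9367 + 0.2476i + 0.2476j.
-0.4777 + 0.2477i - 0.7067j - 0.4593k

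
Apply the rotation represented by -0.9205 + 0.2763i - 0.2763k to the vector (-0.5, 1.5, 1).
(-1.339, 1.296, 0.161)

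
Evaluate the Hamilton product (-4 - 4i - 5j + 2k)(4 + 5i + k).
2 - 41i - 6j + 29k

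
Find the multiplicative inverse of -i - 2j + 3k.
0.0714i + 0.1429j - 0.2143k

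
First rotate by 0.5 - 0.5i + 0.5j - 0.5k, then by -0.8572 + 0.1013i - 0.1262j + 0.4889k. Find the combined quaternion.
-0.0704 + 0.2979i - 0.6855j + 0.6606k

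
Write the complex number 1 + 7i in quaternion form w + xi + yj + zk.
1 + 7i + 0j + 0k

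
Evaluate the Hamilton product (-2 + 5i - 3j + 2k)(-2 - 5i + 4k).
21 - 12i - 24j - 27k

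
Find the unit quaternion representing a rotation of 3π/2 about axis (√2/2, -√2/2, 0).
-0.7071 + 0.5i - 0.5j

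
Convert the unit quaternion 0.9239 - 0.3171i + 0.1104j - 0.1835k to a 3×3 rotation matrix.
[[0.9083, 0.2691, 0.3204], [-0.4091, 0.7316, 0.5454], [-0.0876, -0.6265, 0.7745]]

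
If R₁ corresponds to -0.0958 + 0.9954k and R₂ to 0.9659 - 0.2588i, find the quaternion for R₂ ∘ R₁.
-0.0925 + 0.0248i + 0.2576j + 0.9615k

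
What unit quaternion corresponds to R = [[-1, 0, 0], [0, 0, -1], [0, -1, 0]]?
-0.7071j + 0.7071k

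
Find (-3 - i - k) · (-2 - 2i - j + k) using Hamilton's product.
5 + 7i + 6j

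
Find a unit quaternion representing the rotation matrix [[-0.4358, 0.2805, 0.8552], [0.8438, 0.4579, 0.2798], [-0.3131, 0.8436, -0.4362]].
0.3827 + 0.3683i + 0.7632j + 0.368k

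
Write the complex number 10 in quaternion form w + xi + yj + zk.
10 + 0i + 0j + 0k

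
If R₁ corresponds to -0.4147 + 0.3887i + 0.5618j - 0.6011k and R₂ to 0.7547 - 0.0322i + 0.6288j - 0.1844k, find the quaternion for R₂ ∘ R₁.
-0.7646 + 0.0323i + 0.0722j - 0.6397k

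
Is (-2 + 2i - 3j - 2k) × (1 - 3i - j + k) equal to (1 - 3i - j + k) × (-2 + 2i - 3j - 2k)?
No: pq = 3 + 3i + 3j - 15k ≠ 3 + 13i - 5j + 7k = qp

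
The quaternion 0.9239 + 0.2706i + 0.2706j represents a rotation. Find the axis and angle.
axis = (√2/2, √2/2, 0), θ = π/4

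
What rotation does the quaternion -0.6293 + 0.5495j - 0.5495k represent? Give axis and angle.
axis = (0, √2/2, -√2/2), θ = 258°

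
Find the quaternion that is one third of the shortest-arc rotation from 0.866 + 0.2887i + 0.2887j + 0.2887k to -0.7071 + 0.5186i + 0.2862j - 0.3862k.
0.9243 + 0.0092i + 0.1013j + 0.3678k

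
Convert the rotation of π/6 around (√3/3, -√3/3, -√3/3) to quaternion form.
0.9659 + 0.1494i - 0.1494j - 0.1494k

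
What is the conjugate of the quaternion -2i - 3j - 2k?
2i + 3j + 2k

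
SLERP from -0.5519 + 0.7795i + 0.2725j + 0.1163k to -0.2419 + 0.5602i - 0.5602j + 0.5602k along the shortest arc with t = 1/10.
-0.5458 + 0.7974i + 0.1868j + 0.1769k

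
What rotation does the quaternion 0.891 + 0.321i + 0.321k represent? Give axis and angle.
axis = (√2/2, 0, √2/2), θ = 54°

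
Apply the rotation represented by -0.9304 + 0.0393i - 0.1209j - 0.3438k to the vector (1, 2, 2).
(-0.168, 2.464, 1.703)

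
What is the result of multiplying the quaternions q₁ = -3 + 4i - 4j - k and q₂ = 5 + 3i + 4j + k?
-10 + 11i - 39j + 20k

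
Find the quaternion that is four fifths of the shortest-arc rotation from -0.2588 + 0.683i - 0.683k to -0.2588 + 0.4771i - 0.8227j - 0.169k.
-0.2837 + 0.5723i - 0.705j - 0.3082k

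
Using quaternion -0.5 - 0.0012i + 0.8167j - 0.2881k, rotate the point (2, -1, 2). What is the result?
(-2.342, -1.205, 1.436)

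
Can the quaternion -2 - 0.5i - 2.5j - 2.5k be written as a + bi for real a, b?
No. The quaternion -2 - 0.5i - 2.5j - 2.5k has j-coefficient y = -2.5 and k-coefficient z = -2.5, not both zero, so it does not lie in the complex subalgebra spanned by 1 and i.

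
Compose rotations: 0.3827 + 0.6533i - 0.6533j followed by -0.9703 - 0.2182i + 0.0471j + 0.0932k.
-0.198 - 0.6565i + 0.7128j + 0.1474k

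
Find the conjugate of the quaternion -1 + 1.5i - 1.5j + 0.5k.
-1 - 1.5i + 1.5j - 0.5k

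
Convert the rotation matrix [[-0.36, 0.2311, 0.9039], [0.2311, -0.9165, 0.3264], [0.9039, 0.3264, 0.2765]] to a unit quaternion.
0.5657i + 0.2043j + 0.7989k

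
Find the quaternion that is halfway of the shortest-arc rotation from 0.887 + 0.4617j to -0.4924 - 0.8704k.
0.8137 + 0.2724j + 0.5135k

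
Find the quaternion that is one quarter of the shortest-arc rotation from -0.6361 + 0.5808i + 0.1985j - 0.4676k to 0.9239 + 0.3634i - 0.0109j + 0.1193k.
-0.8102 + 0.369i + 0.1676j - 0.4236k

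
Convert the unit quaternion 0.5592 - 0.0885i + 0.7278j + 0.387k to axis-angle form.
axis = (-0.1068, 0.8779, 0.4668), θ = 112°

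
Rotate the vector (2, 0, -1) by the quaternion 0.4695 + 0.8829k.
(-1.118, 1.658, -1)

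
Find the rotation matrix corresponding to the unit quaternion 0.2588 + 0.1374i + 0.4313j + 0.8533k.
[[-0.8283, -0.3231, 0.4577], [0.5602, -0.494, 0.6649], [0.0112, 0.8072, 0.5902]]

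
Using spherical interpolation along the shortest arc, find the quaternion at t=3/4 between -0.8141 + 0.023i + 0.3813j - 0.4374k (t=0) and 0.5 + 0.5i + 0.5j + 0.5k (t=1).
-0.6659 - 0.4076i - 0.297j - 0.5497k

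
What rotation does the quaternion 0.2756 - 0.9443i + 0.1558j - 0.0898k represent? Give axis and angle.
axis = (-0.9823, 0.1621, -0.0934), θ = 148°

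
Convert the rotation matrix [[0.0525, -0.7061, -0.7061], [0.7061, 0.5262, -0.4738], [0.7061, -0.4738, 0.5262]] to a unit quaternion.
0.7254 - 0.4867j + 0.4867k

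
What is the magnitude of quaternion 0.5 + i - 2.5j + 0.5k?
2.784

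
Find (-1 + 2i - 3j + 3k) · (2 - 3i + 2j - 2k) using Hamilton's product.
16 + 7i - 13j + 3k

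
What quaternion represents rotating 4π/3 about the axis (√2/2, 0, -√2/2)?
-0.5 + 0.6124i - 0.6124k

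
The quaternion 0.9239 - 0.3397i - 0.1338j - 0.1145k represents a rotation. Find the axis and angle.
axis = (-0.8878, -0.3497, -0.2992), θ = π/4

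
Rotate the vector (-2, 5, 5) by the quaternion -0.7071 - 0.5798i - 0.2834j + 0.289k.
(2.67, -3.956, 5.588)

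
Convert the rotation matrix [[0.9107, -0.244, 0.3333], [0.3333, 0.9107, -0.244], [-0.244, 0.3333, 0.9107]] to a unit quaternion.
0.9659 + 0.1494i + 0.1494j + 0.1494k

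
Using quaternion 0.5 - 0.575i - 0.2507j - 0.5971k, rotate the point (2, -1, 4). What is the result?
(1.181, 3.254, 3.003)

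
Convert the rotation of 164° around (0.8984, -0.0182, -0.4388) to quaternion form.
0.1392 + 0.8897i - 0.018j - 0.4345k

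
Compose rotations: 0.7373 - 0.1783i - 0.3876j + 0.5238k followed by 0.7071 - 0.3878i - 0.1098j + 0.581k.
0.1053 - 0.2443i - 0.2555j + 0.9295k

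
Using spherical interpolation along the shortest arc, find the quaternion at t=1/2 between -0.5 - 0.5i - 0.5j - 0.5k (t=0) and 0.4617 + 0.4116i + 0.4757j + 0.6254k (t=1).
-0.4824 - 0.4573i - 0.4894j - 0.5645k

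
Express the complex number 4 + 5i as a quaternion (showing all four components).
4 + 5i + 0j + 0k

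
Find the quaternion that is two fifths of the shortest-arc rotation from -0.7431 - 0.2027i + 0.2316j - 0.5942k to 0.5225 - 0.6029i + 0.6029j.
-0.8584 + 0.1762i - 0.154j - 0.4565k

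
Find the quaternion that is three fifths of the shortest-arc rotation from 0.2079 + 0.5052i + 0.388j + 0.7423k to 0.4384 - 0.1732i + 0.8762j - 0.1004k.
0.4269 + 0.134i + 0.8391j + 0.3093k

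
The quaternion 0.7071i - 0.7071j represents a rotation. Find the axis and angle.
axis = (√2/2, -√2/2, 0), θ = π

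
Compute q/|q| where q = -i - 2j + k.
-0.4082i - 0.8165j + 0.4082k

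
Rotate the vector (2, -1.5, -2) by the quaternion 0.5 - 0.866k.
(-2.299, -0.982, -2)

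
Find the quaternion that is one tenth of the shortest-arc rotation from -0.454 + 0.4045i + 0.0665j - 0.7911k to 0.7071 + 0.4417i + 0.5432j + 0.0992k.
-0.5372 + 0.3281i - 0.0122j - 0.7769k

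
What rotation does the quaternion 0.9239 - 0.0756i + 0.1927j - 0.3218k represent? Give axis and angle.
axis = (-0.1976, 0.5036, -0.841), θ = π/4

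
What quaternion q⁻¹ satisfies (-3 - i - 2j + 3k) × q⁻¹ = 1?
-0.1304 + 0.0435i + 0.087j - 0.1304k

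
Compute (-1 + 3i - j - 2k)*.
-1 - 3i + j + 2k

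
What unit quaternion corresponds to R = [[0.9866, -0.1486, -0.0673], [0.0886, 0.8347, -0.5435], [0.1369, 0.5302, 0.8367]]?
0.9563 + 0.2807i - 0.0534j + 0.062k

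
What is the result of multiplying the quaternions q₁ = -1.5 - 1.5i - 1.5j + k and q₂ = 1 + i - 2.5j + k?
-4.75 - 2i + 4.75j + 4.75k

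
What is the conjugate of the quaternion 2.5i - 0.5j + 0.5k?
-2.5i + 0.5j - 0.5k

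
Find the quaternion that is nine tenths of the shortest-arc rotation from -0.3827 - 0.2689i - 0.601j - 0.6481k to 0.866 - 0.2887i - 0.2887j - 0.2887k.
0.787 - 0.3205i - 0.3693j - 0.3762k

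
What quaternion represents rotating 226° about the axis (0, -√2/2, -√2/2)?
-0.3907 - 0.6509j - 0.6509k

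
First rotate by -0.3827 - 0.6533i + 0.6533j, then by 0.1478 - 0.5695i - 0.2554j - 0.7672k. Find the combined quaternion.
-0.2618 + 0.6226i + 0.6955j - 0.2453k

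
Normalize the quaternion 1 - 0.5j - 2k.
0.4364 - 0.2182j - 0.8729k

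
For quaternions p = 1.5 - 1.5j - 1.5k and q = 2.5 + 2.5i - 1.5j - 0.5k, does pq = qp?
No: pq = 0.75 + 2.25i - 9.75j - 0.75k ≠ 0.75 + 5.25i - 2.25j - 8.25k = qp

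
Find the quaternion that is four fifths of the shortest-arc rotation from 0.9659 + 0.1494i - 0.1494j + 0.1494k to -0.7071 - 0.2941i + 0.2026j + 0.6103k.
0.8083 + 0.2795i - 0.203j - 0.4768k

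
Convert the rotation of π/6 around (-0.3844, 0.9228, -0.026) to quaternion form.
0.9659 - 0.0995i + 0.2388j - 0.0067k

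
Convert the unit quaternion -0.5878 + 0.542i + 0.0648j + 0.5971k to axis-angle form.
axis = (0.67, 0.0801, 0.7381), θ = 252°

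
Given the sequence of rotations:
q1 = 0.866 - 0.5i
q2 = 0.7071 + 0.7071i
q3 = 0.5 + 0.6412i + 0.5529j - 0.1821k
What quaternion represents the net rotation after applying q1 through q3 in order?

q2 · q1 = 0.9659 + 0.2588i
q3 · q2 · q1 = 0.317 + 0.7487i + 0.4869j - 0.319k
0.317 + 0.7487i + 0.4869j - 0.319k


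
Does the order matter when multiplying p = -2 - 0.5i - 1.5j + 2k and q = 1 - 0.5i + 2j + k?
Yes: pq = -1.25 - 5i - 6j - 1.75k ≠ -1.25 + 6i - 5j + 1.75k = qp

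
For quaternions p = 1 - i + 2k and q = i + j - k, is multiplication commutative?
No: pq = 3 - i + 2j - 2k ≠ 3 + 3i = qp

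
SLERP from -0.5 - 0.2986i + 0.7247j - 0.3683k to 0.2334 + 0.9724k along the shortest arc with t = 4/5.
-0.3224 - 0.0725i + 0.1758j - 0.9273k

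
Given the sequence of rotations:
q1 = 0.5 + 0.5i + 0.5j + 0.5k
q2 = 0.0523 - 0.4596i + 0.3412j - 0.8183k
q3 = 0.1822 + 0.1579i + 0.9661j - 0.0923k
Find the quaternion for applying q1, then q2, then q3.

q2 · q1 = 0.4945 + 0.3761i + 0.0174j - 0.7834k
q3 · q2 · q1 = -0.0584 - 0.6086i + 0.5699j - 0.549k
-0.0584 - 0.6086i + 0.5699j - 0.549k


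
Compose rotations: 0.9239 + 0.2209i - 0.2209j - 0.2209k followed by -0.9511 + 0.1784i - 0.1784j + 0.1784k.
-0.9181 + 0.0335i + 0.1241j + 0.3749k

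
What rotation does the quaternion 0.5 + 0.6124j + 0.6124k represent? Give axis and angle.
axis = (0, √2/2, √2/2), θ = 2π/3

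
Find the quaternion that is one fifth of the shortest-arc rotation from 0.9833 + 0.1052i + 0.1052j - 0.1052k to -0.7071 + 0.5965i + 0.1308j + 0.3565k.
0.9829 - 0.0464i + 0.0586j - 0.1685k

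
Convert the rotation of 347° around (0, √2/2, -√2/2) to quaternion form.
-0.9936 + 0.08j - 0.08k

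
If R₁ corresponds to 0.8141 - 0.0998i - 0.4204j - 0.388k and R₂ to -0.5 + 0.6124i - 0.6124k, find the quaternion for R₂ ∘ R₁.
-0.5835 + 0.291i + 0.5089j - 0.562k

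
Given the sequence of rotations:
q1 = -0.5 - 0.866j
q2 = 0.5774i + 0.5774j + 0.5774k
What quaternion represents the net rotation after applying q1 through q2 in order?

q2 · q1 = 0.5 + 0.2113i - 0.2887j - 0.7887k
0.5 + 0.2113i - 0.2887j - 0.7887k


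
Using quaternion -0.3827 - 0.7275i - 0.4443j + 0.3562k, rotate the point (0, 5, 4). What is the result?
(3.883, -5.055, -0.612)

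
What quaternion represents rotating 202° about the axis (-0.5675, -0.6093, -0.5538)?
-0.1908 - 0.5571i - 0.5981j - 0.5436k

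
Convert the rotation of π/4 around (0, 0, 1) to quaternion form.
0.9239 + 0.3827k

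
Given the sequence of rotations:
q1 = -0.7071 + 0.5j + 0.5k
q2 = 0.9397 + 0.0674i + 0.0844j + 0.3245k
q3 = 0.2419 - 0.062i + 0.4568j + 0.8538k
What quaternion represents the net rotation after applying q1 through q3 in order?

q2 · q1 = -0.8689 - 0.1677i + 0.3765j + 0.2741k
q3 · q2 · q1 = -0.6266 - 0.1829i - 0.432j - 0.6223k
-0.6266 - 0.1829i - 0.432j - 0.6223k


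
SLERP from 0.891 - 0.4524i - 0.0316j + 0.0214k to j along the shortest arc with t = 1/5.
0.8406 - 0.4268i - 0.333j + 0.0202k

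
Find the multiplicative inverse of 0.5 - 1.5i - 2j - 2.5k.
0.0392 + 0.1176i + 0.1569j + 0.1961k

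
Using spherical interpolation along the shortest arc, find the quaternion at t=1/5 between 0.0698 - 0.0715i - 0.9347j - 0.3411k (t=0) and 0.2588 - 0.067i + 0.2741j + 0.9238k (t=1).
-0.0015 - 0.0451i - 0.8603j - 0.5078k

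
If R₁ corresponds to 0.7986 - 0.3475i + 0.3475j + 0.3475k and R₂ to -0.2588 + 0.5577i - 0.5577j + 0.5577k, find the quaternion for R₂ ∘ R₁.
-0.0129 + 0.1477i - 0.9229j + 0.3554k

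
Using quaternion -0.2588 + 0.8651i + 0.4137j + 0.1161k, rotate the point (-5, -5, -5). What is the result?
(-6.967, -3.379, 3.879)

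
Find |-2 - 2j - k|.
3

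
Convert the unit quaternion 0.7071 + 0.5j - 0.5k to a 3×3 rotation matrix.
[[0, 0.7071, 0.7071], [-0.7071, 0.5, -0.5], [-0.7071, -0.5, 0.5]]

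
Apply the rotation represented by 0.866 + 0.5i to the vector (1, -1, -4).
(1, 2.964, -2.866)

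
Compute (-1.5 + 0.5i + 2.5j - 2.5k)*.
-1.5 - 0.5i - 2.5j + 2.5k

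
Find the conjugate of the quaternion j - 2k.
-j + 2k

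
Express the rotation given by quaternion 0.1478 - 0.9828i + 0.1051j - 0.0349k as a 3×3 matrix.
[[0.9755, -0.1963, 0.0997], [-0.2169, -0.9342, 0.2832], [0.0375, -0.2979, -0.9539]]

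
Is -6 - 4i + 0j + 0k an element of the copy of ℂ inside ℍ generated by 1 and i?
Yes. The quaternion -6 - 4i has j- and k-coefficients y = z = 0, so it lies in the complex subalgebra spanned by 1 and i.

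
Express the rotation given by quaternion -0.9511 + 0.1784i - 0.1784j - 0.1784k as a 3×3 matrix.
[[0.8727, -0.403, 0.2757], [0.2757, 0.8727, 0.403], [-0.403, -0.2757, 0.8727]]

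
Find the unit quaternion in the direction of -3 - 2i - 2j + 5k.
-0.4629 - 0.3086i - 0.3086j + 0.7715k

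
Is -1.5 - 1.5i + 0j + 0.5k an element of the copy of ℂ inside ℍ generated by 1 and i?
No. The quaternion -1.5 - 1.5i + 0.5k has j-coefficient y = 0 and k-coefficient z = 0.5, not both zero, so it does not lie in the complex subalgebra spanned by 1 and i.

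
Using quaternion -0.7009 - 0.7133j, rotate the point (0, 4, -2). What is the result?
(-2, 4, 0.035)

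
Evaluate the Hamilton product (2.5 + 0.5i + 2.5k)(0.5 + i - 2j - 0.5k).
2 + 7.75i - 2.25j - k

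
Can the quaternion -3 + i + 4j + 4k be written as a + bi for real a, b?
No. The quaternion -3 + i + 4j + 4k has j-coefficient y = 4 and k-coefficient z = 4, not both zero, so it does not lie in the complex subalgebra spanned by 1 and i.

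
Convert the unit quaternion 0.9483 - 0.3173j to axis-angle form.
axis = (0, -1, 0), θ = 37°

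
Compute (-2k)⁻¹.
0.5k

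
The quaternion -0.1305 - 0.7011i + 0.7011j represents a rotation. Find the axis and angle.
axis = (-√2/2, √2/2, 0), θ = 195°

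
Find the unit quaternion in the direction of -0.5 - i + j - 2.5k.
-0.1715 - 0.343i + 0.343j - 0.8575k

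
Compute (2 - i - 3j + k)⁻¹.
0.1333 + 0.0667i + 0.2j - 0.0667k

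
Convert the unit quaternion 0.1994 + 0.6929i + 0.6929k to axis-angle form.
axis = (√2/2, 0, √2/2), θ = 157°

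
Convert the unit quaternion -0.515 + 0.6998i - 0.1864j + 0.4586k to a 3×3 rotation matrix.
[[0.5099, 0.2115, 0.8338], [-0.7332, -0.4001, 0.5498], [0.4499, -0.8918, -0.0489]]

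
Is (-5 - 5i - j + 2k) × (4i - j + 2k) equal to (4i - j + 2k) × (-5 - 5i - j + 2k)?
No: pq = 15 - 20i + 23j - k ≠ 15 - 20i - 13j - 19k = qp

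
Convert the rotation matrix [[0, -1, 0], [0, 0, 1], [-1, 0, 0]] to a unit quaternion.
0.5 - 0.5i + 0.5j + 0.5k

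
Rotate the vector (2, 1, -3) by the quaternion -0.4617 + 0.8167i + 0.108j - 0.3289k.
(3.304, -1.639, -0.628)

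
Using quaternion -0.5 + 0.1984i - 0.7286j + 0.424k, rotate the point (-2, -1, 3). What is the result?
(3.398, -0.394, 1.516)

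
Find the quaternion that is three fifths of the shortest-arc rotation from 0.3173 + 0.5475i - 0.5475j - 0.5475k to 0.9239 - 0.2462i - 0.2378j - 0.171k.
0.8055 + 0.096i - 0.4363j - 0.3893k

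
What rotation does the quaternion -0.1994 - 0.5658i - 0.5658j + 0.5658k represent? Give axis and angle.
axis = (-√3/3, -√3/3, √3/3), θ = 203°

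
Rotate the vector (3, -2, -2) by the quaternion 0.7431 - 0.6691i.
(3, -2.198, 1.78)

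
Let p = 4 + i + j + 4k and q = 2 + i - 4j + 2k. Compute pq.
3 + 24i - 12j + 11k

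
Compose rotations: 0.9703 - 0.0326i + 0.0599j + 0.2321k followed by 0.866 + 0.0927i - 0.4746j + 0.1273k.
0.8422 - 0.0561i - 0.4343j + 0.3146k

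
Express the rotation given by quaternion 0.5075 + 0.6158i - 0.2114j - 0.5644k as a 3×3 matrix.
[[0.2735, 0.3125, -0.9097], [-0.8332, -0.3955, -0.3864], [-0.4805, 0.8637, 0.1522]]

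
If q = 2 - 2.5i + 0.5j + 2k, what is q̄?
2 + 2.5i - 0.5j - 2k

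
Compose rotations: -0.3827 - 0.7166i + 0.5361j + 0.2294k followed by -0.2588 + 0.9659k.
-0.1225 - 0.3324i - 0.8309j - 0.429k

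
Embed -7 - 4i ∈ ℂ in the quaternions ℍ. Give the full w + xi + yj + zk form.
-7 - 4i + 0j + 0k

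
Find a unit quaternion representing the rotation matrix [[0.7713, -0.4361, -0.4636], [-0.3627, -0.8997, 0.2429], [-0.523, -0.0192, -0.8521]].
-0.0698 + 0.9385i - 0.2128j - 0.2628k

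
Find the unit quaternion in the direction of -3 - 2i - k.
-0.8018 - 0.5345i - 0.2673k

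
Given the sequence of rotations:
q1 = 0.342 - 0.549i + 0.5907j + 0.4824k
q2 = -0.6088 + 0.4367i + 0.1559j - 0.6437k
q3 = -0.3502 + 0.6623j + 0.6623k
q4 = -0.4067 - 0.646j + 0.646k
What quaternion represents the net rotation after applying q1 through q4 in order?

q2 · q1 = 0.25 + 0.939i - 0.1636j - 0.1703k
q3 · q2 · q1 = 0.1336 - 0.3333i + 0.8448j - 0.3967k
q4 · q3 · q2 · q1 = 0.7477 - 0.1539i - 0.6452j + 0.0323k
0.7477 - 0.1539i - 0.6452j + 0.0323k


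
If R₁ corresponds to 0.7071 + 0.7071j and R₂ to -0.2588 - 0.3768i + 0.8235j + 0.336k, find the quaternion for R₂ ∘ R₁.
-0.7653 - 0.504i + 0.3993j - 0.0288k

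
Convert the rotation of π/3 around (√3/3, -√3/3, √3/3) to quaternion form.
0.866 + 0.2887i - 0.2887j + 0.2887k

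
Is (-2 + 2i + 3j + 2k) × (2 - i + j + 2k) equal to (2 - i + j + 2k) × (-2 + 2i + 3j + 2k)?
No: pq = -9 + 10i - 2j + 5k ≠ -9 + 2i + 10j - 5k = qp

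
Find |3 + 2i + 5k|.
√38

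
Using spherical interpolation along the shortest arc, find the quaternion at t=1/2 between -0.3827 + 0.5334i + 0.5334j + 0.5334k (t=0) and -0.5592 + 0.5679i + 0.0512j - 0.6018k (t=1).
-0.6022 + 0.7041i + 0.3738j - 0.0437k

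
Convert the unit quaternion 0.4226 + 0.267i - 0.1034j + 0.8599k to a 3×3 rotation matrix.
[[-0.5002, -0.782, 0.3718], [0.6716, -0.6214, -0.4035], [0.5466, 0.0478, 0.836]]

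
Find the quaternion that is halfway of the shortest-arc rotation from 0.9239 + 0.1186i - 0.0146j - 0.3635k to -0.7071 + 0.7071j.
0.8942 + 0.065i - 0.3957j - 0.1993k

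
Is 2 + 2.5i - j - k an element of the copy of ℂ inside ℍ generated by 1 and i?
No. The quaternion 2 + 2.5i - j - k has j-coefficient y = -1 and k-coefficient z = -1, not both zero, so it does not lie in the complex subalgebra spanned by 1 and i.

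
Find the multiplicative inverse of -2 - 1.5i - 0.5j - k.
-0.2667 + 0.2i + 0.0667j + 0.1333k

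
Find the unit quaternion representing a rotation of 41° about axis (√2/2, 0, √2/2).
0.9367 + 0.2476i + 0.2476k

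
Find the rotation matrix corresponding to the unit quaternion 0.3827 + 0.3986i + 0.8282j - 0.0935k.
[[-0.3893, 0.7318, 0.5594], [0.5887, 0.6648, -0.46], [-0.7084, 0.1502, -0.6896]]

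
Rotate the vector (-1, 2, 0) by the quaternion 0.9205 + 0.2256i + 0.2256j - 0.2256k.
(0.238, 1.906, 1.144)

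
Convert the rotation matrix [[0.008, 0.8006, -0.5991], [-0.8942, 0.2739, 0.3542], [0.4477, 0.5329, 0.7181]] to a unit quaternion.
0.7071 + 0.0632i - 0.3701j - 0.5992k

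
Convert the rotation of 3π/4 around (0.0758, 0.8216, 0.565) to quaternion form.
0.3827 + 0.07i + 0.7591j + 0.522k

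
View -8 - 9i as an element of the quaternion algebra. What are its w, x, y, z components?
-8 - 9i + 0j + 0k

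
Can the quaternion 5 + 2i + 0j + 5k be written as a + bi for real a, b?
No. The quaternion 5 + 2i + 5k has j-coefficient y = 0 and k-coefficient z = 5, not both zero, so it does not lie in the complex subalgebra spanned by 1 and i.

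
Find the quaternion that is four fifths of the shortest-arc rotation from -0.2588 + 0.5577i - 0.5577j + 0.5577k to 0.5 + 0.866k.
0.3739 + 0.1428i - 0.1428j + 0.9052k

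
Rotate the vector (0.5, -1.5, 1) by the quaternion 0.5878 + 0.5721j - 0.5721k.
(-0.491, -1.509, 0.991)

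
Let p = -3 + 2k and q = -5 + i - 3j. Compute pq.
15 + 3i + 11j - 10k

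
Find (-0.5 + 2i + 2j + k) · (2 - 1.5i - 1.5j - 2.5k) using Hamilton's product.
7.5 + 1.25i + 8.25j + 3.25k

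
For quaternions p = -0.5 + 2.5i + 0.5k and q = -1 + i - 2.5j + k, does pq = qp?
No: pq = -2.5 - 1.75i - 0.75j - 7.25k ≠ -2.5 - 4.25i + 3.25j + 5.25k = qp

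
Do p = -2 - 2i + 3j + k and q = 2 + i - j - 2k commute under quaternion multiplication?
No: pq = 3 - 11i + 5j + 5k ≠ 3 - i + 11j + 7k = qp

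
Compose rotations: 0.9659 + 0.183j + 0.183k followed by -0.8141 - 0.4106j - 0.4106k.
-0.6361 - 0.5456j - 0.5456k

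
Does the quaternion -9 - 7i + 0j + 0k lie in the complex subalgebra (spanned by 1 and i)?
Yes. The quaternion -9 - 7i has j- and k-coefficients y = z = 0, so it lies in the complex subalgebra spanned by 1 and i.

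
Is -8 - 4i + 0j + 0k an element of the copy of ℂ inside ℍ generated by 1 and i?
Yes. The quaternion -8 - 4i has j- and k-coefficients y = z = 0, so it lies in the complex subalgebra spanned by 1 and i.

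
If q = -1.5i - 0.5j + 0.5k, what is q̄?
1.5i + 0.5j - 0.5k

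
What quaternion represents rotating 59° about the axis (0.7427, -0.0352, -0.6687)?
0.8704 + 0.3657i - 0.0173j - 0.3293k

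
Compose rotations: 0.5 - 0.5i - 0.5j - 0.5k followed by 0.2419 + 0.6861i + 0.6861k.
0.8071 + 0.5652i - 0.121j - 0.121k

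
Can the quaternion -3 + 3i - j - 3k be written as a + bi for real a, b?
No. The quaternion -3 + 3i - j - 3k has j-coefficient y = -1 and k-coefficient z = -3, not both zero, so it does not lie in the complex subalgebra spanned by 1 and i.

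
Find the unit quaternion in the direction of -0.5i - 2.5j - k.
-0.1826i - 0.9129j - 0.3651k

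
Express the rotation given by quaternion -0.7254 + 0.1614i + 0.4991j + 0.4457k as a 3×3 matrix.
[[0.1045, 0.8077, -0.5802], [-0.4855, 0.5506, 0.6791], [0.868, 0.2107, 0.4497]]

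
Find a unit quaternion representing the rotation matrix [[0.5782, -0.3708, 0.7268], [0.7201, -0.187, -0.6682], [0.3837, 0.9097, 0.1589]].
0.6225 + 0.6337i + 0.1378j + 0.4381k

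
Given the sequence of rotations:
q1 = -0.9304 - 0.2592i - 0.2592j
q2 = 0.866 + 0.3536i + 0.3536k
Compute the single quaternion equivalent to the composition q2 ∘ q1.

q2 · q1 = -0.7141 - 0.4618i - 0.3161j - 0.4206k
-0.7141 - 0.4618i - 0.3161j - 0.4206k


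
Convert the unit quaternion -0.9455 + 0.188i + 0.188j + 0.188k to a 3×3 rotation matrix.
[[0.8586, 0.4262, -0.2848], [-0.2848, 0.8586, 0.4262], [0.4262, -0.2848, 0.8586]]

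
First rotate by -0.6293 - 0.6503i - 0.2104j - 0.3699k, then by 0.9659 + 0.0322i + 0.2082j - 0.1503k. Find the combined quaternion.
-0.5987 - 0.757i - 0.2246j - 0.1341k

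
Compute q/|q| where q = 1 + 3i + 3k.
0.2294 + 0.6882i + 0.6882k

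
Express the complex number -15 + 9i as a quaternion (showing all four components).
-15 + 9i + 0j + 0k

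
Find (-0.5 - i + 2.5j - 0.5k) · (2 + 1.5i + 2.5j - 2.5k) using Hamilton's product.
-7 - 7.75i + 0.5j - 6k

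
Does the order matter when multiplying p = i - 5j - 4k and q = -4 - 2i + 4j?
Yes: pq = 22 + 12i + 28j + 10k ≠ 22 - 20i + 12j + 22k = qp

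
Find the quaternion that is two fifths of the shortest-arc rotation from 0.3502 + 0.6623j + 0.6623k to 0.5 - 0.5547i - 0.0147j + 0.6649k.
0.4569 - 0.2508i + 0.4299j + 0.7372k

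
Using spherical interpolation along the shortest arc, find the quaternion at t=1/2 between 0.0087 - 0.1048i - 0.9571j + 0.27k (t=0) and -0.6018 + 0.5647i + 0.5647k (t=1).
-0.4021 + 0.3118i - 0.6488j + 0.5658k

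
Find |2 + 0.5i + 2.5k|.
3.24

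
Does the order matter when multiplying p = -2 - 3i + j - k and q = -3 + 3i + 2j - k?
Yes: pq = 12 + 4i - 13j - 4k ≠ 12 + 2i - j + 14k = qp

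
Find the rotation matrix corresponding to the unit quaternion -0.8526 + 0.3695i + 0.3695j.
[[0.7269, 0.2731, -0.6301], [0.2731, 0.7269, 0.6301], [0.6301, -0.6301, 0.4539]]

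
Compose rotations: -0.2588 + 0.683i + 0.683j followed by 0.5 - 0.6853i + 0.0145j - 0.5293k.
0.3288 + 0.8804i - 0.0238j - 0.341k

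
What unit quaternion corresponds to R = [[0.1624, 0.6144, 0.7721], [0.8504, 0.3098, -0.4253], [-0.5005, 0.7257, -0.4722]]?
0.5 + 0.5755i + 0.6363j + 0.118k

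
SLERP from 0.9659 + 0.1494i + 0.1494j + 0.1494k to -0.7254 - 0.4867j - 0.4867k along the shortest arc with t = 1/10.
0.9547 + 0.1358i + 0.1871j + 0.1871k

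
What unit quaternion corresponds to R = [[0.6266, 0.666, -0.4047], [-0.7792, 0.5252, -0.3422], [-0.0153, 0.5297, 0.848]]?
0.866 + 0.2517i - 0.1124j - 0.4172k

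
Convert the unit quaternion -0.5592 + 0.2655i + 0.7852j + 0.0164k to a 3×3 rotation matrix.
[[-0.2336, 0.4353, -0.8695], [0.3986, 0.8585, 0.3227], [0.8869, -0.2712, -0.3741]]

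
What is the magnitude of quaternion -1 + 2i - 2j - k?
√10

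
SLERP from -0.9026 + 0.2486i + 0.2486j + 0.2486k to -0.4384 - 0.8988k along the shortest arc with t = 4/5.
-0.653 + 0.0696i + 0.0696j - 0.7509k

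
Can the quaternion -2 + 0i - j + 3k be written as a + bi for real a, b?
No. The quaternion -2 - j + 3k has j-coefficient y = -1 and k-coefficient z = 3, not both zero, so it does not lie in the complex subalgebra spanned by 1 and i.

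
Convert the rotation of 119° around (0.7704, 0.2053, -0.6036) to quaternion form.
0.5075 + 0.6638i + 0.1769j - 0.5201k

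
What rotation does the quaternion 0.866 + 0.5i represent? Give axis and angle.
axis = (1, 0, 0), θ = π/3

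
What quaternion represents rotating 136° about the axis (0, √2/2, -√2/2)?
0.3746 + 0.6556j - 0.6556k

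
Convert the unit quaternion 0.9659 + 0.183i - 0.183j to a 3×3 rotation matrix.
[[0.933, -0.067, -0.3535], [-0.067, 0.933, -0.3535], [0.3535, 0.3535, 0.866]]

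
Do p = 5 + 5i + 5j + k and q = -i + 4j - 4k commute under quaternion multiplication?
No: pq = -11 - 29i + 39j + 5k ≠ -11 + 19i + j - 45k = qp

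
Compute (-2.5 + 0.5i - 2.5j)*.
-2.5 - 0.5i + 2.5j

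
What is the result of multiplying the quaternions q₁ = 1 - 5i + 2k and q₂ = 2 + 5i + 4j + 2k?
23 - 13i + 24j - 14k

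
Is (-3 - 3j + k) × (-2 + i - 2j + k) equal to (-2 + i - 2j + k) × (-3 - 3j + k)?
No: pq = -1 - 4i + 13j - 2k ≠ -1 - 2i + 11j - 8k = qp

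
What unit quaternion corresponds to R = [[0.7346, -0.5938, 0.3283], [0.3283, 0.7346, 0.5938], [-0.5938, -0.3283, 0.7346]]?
0.895 - 0.2576i + 0.2576j + 0.2576k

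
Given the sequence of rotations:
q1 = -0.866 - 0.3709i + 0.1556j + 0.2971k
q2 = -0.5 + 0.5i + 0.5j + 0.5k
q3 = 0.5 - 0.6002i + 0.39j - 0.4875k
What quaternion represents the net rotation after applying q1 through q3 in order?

q2 · q1 = 0.3921 - 0.1768i - 0.8448j - 0.3183k
q3 · q2 · q1 = 0.2642 - 0.8597i - 0.3743j + 0.2257k
0.2642 - 0.8597i - 0.3743j + 0.2257k


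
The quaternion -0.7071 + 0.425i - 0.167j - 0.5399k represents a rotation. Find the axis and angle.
axis = (0.601, -0.2362, -0.7635), θ = 3π/2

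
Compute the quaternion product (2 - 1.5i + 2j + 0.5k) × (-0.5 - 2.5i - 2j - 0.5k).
-0.5 - 4.25i - 7j + 6.75k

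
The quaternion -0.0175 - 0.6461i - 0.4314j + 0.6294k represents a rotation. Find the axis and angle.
axis = (-0.6462, -0.4315, 0.6295), θ = 182°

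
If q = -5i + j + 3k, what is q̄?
5i - j - 3k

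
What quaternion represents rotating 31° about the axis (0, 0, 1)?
0.9636 + 0.2672k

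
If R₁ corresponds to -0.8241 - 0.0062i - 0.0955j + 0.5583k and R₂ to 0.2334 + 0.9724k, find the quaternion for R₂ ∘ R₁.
-0.7352 + 0.0914i - 0.0283j - 0.671k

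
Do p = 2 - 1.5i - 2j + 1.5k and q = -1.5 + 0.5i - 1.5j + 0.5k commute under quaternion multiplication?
No: pq = -6 + 4.5i + 1.5j + 2k ≠ -6 + 2i - 1.5j - 4.5k = qp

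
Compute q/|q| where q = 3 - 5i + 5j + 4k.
0.3464 - 0.5774i + 0.5774j + 0.4619k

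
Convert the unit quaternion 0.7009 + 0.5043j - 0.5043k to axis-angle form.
axis = (0, √2/2, -√2/2), θ = 91°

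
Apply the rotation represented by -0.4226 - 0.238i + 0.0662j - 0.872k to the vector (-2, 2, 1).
(-0.119, -2.996, 0.107)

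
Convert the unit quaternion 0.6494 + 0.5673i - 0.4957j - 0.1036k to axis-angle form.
axis = (0.746, -0.6519, -0.1362), θ = 99°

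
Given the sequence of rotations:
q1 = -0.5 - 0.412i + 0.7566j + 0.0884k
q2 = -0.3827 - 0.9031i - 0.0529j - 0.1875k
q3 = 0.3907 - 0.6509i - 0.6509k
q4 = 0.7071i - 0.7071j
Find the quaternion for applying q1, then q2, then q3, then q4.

q2 · q1 = -0.1241 + 0.7464i - 0.106j - 0.6452k
q3 · q2 · q1 = 0.0174 + 0.3034i - 0.9472j - 0.1023k
q4 · q3 · q2 · q1 = -0.8843 + 0.0846i + 0.06j - 0.4552k
-0.8843 + 0.0846i + 0.06j - 0.4552k


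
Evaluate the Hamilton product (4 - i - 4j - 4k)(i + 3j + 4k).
29 + 12j + 17k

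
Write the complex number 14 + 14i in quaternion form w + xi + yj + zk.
14 + 14i + 0j + 0k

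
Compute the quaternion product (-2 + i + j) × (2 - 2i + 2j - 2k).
-4 + 4i + 8k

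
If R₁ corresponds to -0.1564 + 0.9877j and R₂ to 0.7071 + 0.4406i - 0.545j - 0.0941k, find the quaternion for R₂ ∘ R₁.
0.4277 + 0.024i + 0.7836j + 0.4499k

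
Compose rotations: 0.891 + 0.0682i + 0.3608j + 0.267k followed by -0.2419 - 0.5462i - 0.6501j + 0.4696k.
-0.0691 - 0.8462i - 0.4887j + 0.2011k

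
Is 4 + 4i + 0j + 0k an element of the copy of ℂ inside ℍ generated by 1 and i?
Yes. The quaternion 4 + 4i has j- and k-coefficients y = z = 0, so it lies in the complex subalgebra spanned by 1 and i.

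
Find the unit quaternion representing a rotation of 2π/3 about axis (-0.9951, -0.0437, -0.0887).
0.5 - 0.8618i - 0.0378j - 0.0768k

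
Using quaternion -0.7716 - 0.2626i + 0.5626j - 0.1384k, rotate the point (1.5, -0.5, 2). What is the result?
(-0.844, -1.657, 1.745)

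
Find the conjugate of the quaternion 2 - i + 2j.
2 + i - 2j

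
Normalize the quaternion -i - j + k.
-0.5774i - 0.5774j + 0.5774k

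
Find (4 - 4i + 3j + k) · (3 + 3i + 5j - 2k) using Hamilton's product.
11 - 11i + 24j - 34k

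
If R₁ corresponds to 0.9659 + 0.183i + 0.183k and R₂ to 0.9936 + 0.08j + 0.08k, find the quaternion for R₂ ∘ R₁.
0.9451 + 0.1965i + 0.0919j + 0.2445k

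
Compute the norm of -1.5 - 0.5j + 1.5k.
2.179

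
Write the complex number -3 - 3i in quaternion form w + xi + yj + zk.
-3 - 3i + 0j + 0k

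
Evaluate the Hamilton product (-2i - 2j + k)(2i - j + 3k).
-1 - 5i + 8j + 6k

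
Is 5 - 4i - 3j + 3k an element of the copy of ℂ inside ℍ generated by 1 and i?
No. The quaternion 5 - 4i - 3j + 3k has j-coefficient y = -3 and k-coefficient z = 3, not both zero, so it does not lie in the complex subalgebra spanned by 1 and i.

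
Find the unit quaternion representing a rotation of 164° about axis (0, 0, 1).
0.1392 + 0.9903k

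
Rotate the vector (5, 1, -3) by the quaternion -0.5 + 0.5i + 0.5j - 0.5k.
(3, 5, -1)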